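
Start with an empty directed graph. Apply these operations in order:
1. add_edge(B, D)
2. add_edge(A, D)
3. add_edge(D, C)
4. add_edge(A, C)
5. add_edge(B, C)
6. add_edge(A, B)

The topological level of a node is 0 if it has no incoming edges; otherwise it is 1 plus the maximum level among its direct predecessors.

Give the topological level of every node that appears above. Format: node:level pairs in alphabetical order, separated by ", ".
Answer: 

Op 1: add_edge(B, D). Edges now: 1
Op 2: add_edge(A, D). Edges now: 2
Op 3: add_edge(D, C). Edges now: 3
Op 4: add_edge(A, C). Edges now: 4
Op 5: add_edge(B, C). Edges now: 5
Op 6: add_edge(A, B). Edges now: 6
Compute levels (Kahn BFS):
  sources (in-degree 0): A
  process A: level=0
    A->B: in-degree(B)=0, level(B)=1, enqueue
    A->C: in-degree(C)=2, level(C)>=1
    A->D: in-degree(D)=1, level(D)>=1
  process B: level=1
    B->C: in-degree(C)=1, level(C)>=2
    B->D: in-degree(D)=0, level(D)=2, enqueue
  process D: level=2
    D->C: in-degree(C)=0, level(C)=3, enqueue
  process C: level=3
All levels: A:0, B:1, C:3, D:2

Answer: A:0, B:1, C:3, D:2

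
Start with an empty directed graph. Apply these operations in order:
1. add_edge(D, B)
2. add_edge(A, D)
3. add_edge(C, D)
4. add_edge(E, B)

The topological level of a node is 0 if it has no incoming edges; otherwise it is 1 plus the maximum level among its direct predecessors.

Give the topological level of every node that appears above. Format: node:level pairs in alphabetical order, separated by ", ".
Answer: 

Answer: A:0, B:2, C:0, D:1, E:0

Derivation:
Op 1: add_edge(D, B). Edges now: 1
Op 2: add_edge(A, D). Edges now: 2
Op 3: add_edge(C, D). Edges now: 3
Op 4: add_edge(E, B). Edges now: 4
Compute levels (Kahn BFS):
  sources (in-degree 0): A, C, E
  process A: level=0
    A->D: in-degree(D)=1, level(D)>=1
  process C: level=0
    C->D: in-degree(D)=0, level(D)=1, enqueue
  process E: level=0
    E->B: in-degree(B)=1, level(B)>=1
  process D: level=1
    D->B: in-degree(B)=0, level(B)=2, enqueue
  process B: level=2
All levels: A:0, B:2, C:0, D:1, E:0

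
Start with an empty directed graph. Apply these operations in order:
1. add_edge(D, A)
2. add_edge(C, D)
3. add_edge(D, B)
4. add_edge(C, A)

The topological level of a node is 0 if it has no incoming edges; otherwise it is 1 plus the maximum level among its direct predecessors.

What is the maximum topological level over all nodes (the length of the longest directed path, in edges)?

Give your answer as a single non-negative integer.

Op 1: add_edge(D, A). Edges now: 1
Op 2: add_edge(C, D). Edges now: 2
Op 3: add_edge(D, B). Edges now: 3
Op 4: add_edge(C, A). Edges now: 4
Compute levels (Kahn BFS):
  sources (in-degree 0): C
  process C: level=0
    C->A: in-degree(A)=1, level(A)>=1
    C->D: in-degree(D)=0, level(D)=1, enqueue
  process D: level=1
    D->A: in-degree(A)=0, level(A)=2, enqueue
    D->B: in-degree(B)=0, level(B)=2, enqueue
  process A: level=2
  process B: level=2
All levels: A:2, B:2, C:0, D:1
max level = 2

Answer: 2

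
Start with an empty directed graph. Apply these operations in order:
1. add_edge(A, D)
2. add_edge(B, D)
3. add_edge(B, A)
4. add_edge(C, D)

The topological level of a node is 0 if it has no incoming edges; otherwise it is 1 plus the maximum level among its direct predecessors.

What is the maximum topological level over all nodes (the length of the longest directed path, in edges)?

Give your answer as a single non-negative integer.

Answer: 2

Derivation:
Op 1: add_edge(A, D). Edges now: 1
Op 2: add_edge(B, D). Edges now: 2
Op 3: add_edge(B, A). Edges now: 3
Op 4: add_edge(C, D). Edges now: 4
Compute levels (Kahn BFS):
  sources (in-degree 0): B, C
  process B: level=0
    B->A: in-degree(A)=0, level(A)=1, enqueue
    B->D: in-degree(D)=2, level(D)>=1
  process C: level=0
    C->D: in-degree(D)=1, level(D)>=1
  process A: level=1
    A->D: in-degree(D)=0, level(D)=2, enqueue
  process D: level=2
All levels: A:1, B:0, C:0, D:2
max level = 2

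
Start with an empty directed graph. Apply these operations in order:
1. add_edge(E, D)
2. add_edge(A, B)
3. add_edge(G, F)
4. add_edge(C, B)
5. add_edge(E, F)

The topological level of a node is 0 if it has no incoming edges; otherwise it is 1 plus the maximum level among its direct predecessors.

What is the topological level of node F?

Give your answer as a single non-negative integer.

Op 1: add_edge(E, D). Edges now: 1
Op 2: add_edge(A, B). Edges now: 2
Op 3: add_edge(G, F). Edges now: 3
Op 4: add_edge(C, B). Edges now: 4
Op 5: add_edge(E, F). Edges now: 5
Compute levels (Kahn BFS):
  sources (in-degree 0): A, C, E, G
  process A: level=0
    A->B: in-degree(B)=1, level(B)>=1
  process C: level=0
    C->B: in-degree(B)=0, level(B)=1, enqueue
  process E: level=0
    E->D: in-degree(D)=0, level(D)=1, enqueue
    E->F: in-degree(F)=1, level(F)>=1
  process G: level=0
    G->F: in-degree(F)=0, level(F)=1, enqueue
  process B: level=1
  process D: level=1
  process F: level=1
All levels: A:0, B:1, C:0, D:1, E:0, F:1, G:0
level(F) = 1

Answer: 1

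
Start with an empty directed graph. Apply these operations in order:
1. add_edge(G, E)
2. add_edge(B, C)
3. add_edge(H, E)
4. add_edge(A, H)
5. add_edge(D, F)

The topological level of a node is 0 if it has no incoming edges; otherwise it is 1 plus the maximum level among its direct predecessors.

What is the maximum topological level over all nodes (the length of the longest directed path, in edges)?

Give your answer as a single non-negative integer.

Answer: 2

Derivation:
Op 1: add_edge(G, E). Edges now: 1
Op 2: add_edge(B, C). Edges now: 2
Op 3: add_edge(H, E). Edges now: 3
Op 4: add_edge(A, H). Edges now: 4
Op 5: add_edge(D, F). Edges now: 5
Compute levels (Kahn BFS):
  sources (in-degree 0): A, B, D, G
  process A: level=0
    A->H: in-degree(H)=0, level(H)=1, enqueue
  process B: level=0
    B->C: in-degree(C)=0, level(C)=1, enqueue
  process D: level=0
    D->F: in-degree(F)=0, level(F)=1, enqueue
  process G: level=0
    G->E: in-degree(E)=1, level(E)>=1
  process H: level=1
    H->E: in-degree(E)=0, level(E)=2, enqueue
  process C: level=1
  process F: level=1
  process E: level=2
All levels: A:0, B:0, C:1, D:0, E:2, F:1, G:0, H:1
max level = 2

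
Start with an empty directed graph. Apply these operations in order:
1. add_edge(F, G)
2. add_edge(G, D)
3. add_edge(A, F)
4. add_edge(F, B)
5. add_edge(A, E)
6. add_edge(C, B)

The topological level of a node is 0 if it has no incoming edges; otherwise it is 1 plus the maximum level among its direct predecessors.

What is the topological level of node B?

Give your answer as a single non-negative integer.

Op 1: add_edge(F, G). Edges now: 1
Op 2: add_edge(G, D). Edges now: 2
Op 3: add_edge(A, F). Edges now: 3
Op 4: add_edge(F, B). Edges now: 4
Op 5: add_edge(A, E). Edges now: 5
Op 6: add_edge(C, B). Edges now: 6
Compute levels (Kahn BFS):
  sources (in-degree 0): A, C
  process A: level=0
    A->E: in-degree(E)=0, level(E)=1, enqueue
    A->F: in-degree(F)=0, level(F)=1, enqueue
  process C: level=0
    C->B: in-degree(B)=1, level(B)>=1
  process E: level=1
  process F: level=1
    F->B: in-degree(B)=0, level(B)=2, enqueue
    F->G: in-degree(G)=0, level(G)=2, enqueue
  process B: level=2
  process G: level=2
    G->D: in-degree(D)=0, level(D)=3, enqueue
  process D: level=3
All levels: A:0, B:2, C:0, D:3, E:1, F:1, G:2
level(B) = 2

Answer: 2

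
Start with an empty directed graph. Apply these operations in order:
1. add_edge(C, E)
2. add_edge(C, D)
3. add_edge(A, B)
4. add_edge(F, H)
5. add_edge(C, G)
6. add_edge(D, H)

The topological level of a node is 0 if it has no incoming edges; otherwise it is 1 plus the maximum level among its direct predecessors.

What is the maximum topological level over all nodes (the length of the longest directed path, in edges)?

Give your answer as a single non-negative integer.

Answer: 2

Derivation:
Op 1: add_edge(C, E). Edges now: 1
Op 2: add_edge(C, D). Edges now: 2
Op 3: add_edge(A, B). Edges now: 3
Op 4: add_edge(F, H). Edges now: 4
Op 5: add_edge(C, G). Edges now: 5
Op 6: add_edge(D, H). Edges now: 6
Compute levels (Kahn BFS):
  sources (in-degree 0): A, C, F
  process A: level=0
    A->B: in-degree(B)=0, level(B)=1, enqueue
  process C: level=0
    C->D: in-degree(D)=0, level(D)=1, enqueue
    C->E: in-degree(E)=0, level(E)=1, enqueue
    C->G: in-degree(G)=0, level(G)=1, enqueue
  process F: level=0
    F->H: in-degree(H)=1, level(H)>=1
  process B: level=1
  process D: level=1
    D->H: in-degree(H)=0, level(H)=2, enqueue
  process E: level=1
  process G: level=1
  process H: level=2
All levels: A:0, B:1, C:0, D:1, E:1, F:0, G:1, H:2
max level = 2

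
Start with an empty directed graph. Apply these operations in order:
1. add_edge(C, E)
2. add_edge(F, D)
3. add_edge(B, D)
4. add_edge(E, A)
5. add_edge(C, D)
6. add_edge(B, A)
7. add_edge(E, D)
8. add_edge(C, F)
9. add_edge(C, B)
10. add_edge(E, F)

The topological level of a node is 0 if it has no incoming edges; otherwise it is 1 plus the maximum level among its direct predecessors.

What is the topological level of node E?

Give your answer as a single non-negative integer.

Answer: 1

Derivation:
Op 1: add_edge(C, E). Edges now: 1
Op 2: add_edge(F, D). Edges now: 2
Op 3: add_edge(B, D). Edges now: 3
Op 4: add_edge(E, A). Edges now: 4
Op 5: add_edge(C, D). Edges now: 5
Op 6: add_edge(B, A). Edges now: 6
Op 7: add_edge(E, D). Edges now: 7
Op 8: add_edge(C, F). Edges now: 8
Op 9: add_edge(C, B). Edges now: 9
Op 10: add_edge(E, F). Edges now: 10
Compute levels (Kahn BFS):
  sources (in-degree 0): C
  process C: level=0
    C->B: in-degree(B)=0, level(B)=1, enqueue
    C->D: in-degree(D)=3, level(D)>=1
    C->E: in-degree(E)=0, level(E)=1, enqueue
    C->F: in-degree(F)=1, level(F)>=1
  process B: level=1
    B->A: in-degree(A)=1, level(A)>=2
    B->D: in-degree(D)=2, level(D)>=2
  process E: level=1
    E->A: in-degree(A)=0, level(A)=2, enqueue
    E->D: in-degree(D)=1, level(D)>=2
    E->F: in-degree(F)=0, level(F)=2, enqueue
  process A: level=2
  process F: level=2
    F->D: in-degree(D)=0, level(D)=3, enqueue
  process D: level=3
All levels: A:2, B:1, C:0, D:3, E:1, F:2
level(E) = 1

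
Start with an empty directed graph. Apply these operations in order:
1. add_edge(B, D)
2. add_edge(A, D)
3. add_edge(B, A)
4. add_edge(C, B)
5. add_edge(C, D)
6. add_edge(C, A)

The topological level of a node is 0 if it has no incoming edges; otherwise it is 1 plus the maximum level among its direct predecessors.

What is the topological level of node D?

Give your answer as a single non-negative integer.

Op 1: add_edge(B, D). Edges now: 1
Op 2: add_edge(A, D). Edges now: 2
Op 3: add_edge(B, A). Edges now: 3
Op 4: add_edge(C, B). Edges now: 4
Op 5: add_edge(C, D). Edges now: 5
Op 6: add_edge(C, A). Edges now: 6
Compute levels (Kahn BFS):
  sources (in-degree 0): C
  process C: level=0
    C->A: in-degree(A)=1, level(A)>=1
    C->B: in-degree(B)=0, level(B)=1, enqueue
    C->D: in-degree(D)=2, level(D)>=1
  process B: level=1
    B->A: in-degree(A)=0, level(A)=2, enqueue
    B->D: in-degree(D)=1, level(D)>=2
  process A: level=2
    A->D: in-degree(D)=0, level(D)=3, enqueue
  process D: level=3
All levels: A:2, B:1, C:0, D:3
level(D) = 3

Answer: 3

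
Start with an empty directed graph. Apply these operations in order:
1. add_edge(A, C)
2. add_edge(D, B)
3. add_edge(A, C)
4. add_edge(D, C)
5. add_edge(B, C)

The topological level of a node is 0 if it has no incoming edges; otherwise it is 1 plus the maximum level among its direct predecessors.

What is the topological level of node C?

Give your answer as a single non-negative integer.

Answer: 2

Derivation:
Op 1: add_edge(A, C). Edges now: 1
Op 2: add_edge(D, B). Edges now: 2
Op 3: add_edge(A, C) (duplicate, no change). Edges now: 2
Op 4: add_edge(D, C). Edges now: 3
Op 5: add_edge(B, C). Edges now: 4
Compute levels (Kahn BFS):
  sources (in-degree 0): A, D
  process A: level=0
    A->C: in-degree(C)=2, level(C)>=1
  process D: level=0
    D->B: in-degree(B)=0, level(B)=1, enqueue
    D->C: in-degree(C)=1, level(C)>=1
  process B: level=1
    B->C: in-degree(C)=0, level(C)=2, enqueue
  process C: level=2
All levels: A:0, B:1, C:2, D:0
level(C) = 2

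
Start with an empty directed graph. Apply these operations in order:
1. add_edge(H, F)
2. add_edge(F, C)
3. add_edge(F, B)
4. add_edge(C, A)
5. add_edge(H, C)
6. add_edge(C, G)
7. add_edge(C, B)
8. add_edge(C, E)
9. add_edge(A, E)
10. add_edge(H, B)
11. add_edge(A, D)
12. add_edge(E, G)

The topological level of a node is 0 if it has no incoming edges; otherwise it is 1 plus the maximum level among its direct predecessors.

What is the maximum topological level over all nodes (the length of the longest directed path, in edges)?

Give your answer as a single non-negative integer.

Answer: 5

Derivation:
Op 1: add_edge(H, F). Edges now: 1
Op 2: add_edge(F, C). Edges now: 2
Op 3: add_edge(F, B). Edges now: 3
Op 4: add_edge(C, A). Edges now: 4
Op 5: add_edge(H, C). Edges now: 5
Op 6: add_edge(C, G). Edges now: 6
Op 7: add_edge(C, B). Edges now: 7
Op 8: add_edge(C, E). Edges now: 8
Op 9: add_edge(A, E). Edges now: 9
Op 10: add_edge(H, B). Edges now: 10
Op 11: add_edge(A, D). Edges now: 11
Op 12: add_edge(E, G). Edges now: 12
Compute levels (Kahn BFS):
  sources (in-degree 0): H
  process H: level=0
    H->B: in-degree(B)=2, level(B)>=1
    H->C: in-degree(C)=1, level(C)>=1
    H->F: in-degree(F)=0, level(F)=1, enqueue
  process F: level=1
    F->B: in-degree(B)=1, level(B)>=2
    F->C: in-degree(C)=0, level(C)=2, enqueue
  process C: level=2
    C->A: in-degree(A)=0, level(A)=3, enqueue
    C->B: in-degree(B)=0, level(B)=3, enqueue
    C->E: in-degree(E)=1, level(E)>=3
    C->G: in-degree(G)=1, level(G)>=3
  process A: level=3
    A->D: in-degree(D)=0, level(D)=4, enqueue
    A->E: in-degree(E)=0, level(E)=4, enqueue
  process B: level=3
  process D: level=4
  process E: level=4
    E->G: in-degree(G)=0, level(G)=5, enqueue
  process G: level=5
All levels: A:3, B:3, C:2, D:4, E:4, F:1, G:5, H:0
max level = 5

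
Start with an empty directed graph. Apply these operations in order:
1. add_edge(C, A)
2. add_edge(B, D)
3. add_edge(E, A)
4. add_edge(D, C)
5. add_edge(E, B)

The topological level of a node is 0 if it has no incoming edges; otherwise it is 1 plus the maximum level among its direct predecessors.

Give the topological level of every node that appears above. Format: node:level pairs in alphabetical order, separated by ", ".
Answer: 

Answer: A:4, B:1, C:3, D:2, E:0

Derivation:
Op 1: add_edge(C, A). Edges now: 1
Op 2: add_edge(B, D). Edges now: 2
Op 3: add_edge(E, A). Edges now: 3
Op 4: add_edge(D, C). Edges now: 4
Op 5: add_edge(E, B). Edges now: 5
Compute levels (Kahn BFS):
  sources (in-degree 0): E
  process E: level=0
    E->A: in-degree(A)=1, level(A)>=1
    E->B: in-degree(B)=0, level(B)=1, enqueue
  process B: level=1
    B->D: in-degree(D)=0, level(D)=2, enqueue
  process D: level=2
    D->C: in-degree(C)=0, level(C)=3, enqueue
  process C: level=3
    C->A: in-degree(A)=0, level(A)=4, enqueue
  process A: level=4
All levels: A:4, B:1, C:3, D:2, E:0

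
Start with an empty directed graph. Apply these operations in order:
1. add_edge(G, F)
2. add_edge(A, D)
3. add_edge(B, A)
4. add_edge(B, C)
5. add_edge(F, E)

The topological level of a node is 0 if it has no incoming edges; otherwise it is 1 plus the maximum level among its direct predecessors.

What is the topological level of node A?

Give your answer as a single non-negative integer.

Answer: 1

Derivation:
Op 1: add_edge(G, F). Edges now: 1
Op 2: add_edge(A, D). Edges now: 2
Op 3: add_edge(B, A). Edges now: 3
Op 4: add_edge(B, C). Edges now: 4
Op 5: add_edge(F, E). Edges now: 5
Compute levels (Kahn BFS):
  sources (in-degree 0): B, G
  process B: level=0
    B->A: in-degree(A)=0, level(A)=1, enqueue
    B->C: in-degree(C)=0, level(C)=1, enqueue
  process G: level=0
    G->F: in-degree(F)=0, level(F)=1, enqueue
  process A: level=1
    A->D: in-degree(D)=0, level(D)=2, enqueue
  process C: level=1
  process F: level=1
    F->E: in-degree(E)=0, level(E)=2, enqueue
  process D: level=2
  process E: level=2
All levels: A:1, B:0, C:1, D:2, E:2, F:1, G:0
level(A) = 1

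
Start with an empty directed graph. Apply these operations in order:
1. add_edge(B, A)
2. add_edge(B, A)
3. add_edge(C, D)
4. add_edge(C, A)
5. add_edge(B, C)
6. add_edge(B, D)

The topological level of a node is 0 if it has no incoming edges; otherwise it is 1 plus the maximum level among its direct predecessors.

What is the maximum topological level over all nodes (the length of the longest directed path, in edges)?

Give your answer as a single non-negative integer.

Op 1: add_edge(B, A). Edges now: 1
Op 2: add_edge(B, A) (duplicate, no change). Edges now: 1
Op 3: add_edge(C, D). Edges now: 2
Op 4: add_edge(C, A). Edges now: 3
Op 5: add_edge(B, C). Edges now: 4
Op 6: add_edge(B, D). Edges now: 5
Compute levels (Kahn BFS):
  sources (in-degree 0): B
  process B: level=0
    B->A: in-degree(A)=1, level(A)>=1
    B->C: in-degree(C)=0, level(C)=1, enqueue
    B->D: in-degree(D)=1, level(D)>=1
  process C: level=1
    C->A: in-degree(A)=0, level(A)=2, enqueue
    C->D: in-degree(D)=0, level(D)=2, enqueue
  process A: level=2
  process D: level=2
All levels: A:2, B:0, C:1, D:2
max level = 2

Answer: 2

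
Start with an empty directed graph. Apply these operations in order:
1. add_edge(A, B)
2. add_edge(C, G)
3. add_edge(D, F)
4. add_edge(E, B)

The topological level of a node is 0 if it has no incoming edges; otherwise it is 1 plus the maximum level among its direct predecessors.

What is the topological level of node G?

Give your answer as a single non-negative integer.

Op 1: add_edge(A, B). Edges now: 1
Op 2: add_edge(C, G). Edges now: 2
Op 3: add_edge(D, F). Edges now: 3
Op 4: add_edge(E, B). Edges now: 4
Compute levels (Kahn BFS):
  sources (in-degree 0): A, C, D, E
  process A: level=0
    A->B: in-degree(B)=1, level(B)>=1
  process C: level=0
    C->G: in-degree(G)=0, level(G)=1, enqueue
  process D: level=0
    D->F: in-degree(F)=0, level(F)=1, enqueue
  process E: level=0
    E->B: in-degree(B)=0, level(B)=1, enqueue
  process G: level=1
  process F: level=1
  process B: level=1
All levels: A:0, B:1, C:0, D:0, E:0, F:1, G:1
level(G) = 1

Answer: 1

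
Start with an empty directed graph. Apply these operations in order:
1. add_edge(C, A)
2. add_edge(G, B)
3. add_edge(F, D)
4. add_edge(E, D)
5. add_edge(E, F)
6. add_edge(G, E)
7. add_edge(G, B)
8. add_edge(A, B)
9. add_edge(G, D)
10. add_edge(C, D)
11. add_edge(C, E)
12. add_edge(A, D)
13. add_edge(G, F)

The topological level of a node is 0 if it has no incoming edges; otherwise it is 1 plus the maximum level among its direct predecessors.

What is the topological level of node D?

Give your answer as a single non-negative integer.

Op 1: add_edge(C, A). Edges now: 1
Op 2: add_edge(G, B). Edges now: 2
Op 3: add_edge(F, D). Edges now: 3
Op 4: add_edge(E, D). Edges now: 4
Op 5: add_edge(E, F). Edges now: 5
Op 6: add_edge(G, E). Edges now: 6
Op 7: add_edge(G, B) (duplicate, no change). Edges now: 6
Op 8: add_edge(A, B). Edges now: 7
Op 9: add_edge(G, D). Edges now: 8
Op 10: add_edge(C, D). Edges now: 9
Op 11: add_edge(C, E). Edges now: 10
Op 12: add_edge(A, D). Edges now: 11
Op 13: add_edge(G, F). Edges now: 12
Compute levels (Kahn BFS):
  sources (in-degree 0): C, G
  process C: level=0
    C->A: in-degree(A)=0, level(A)=1, enqueue
    C->D: in-degree(D)=4, level(D)>=1
    C->E: in-degree(E)=1, level(E)>=1
  process G: level=0
    G->B: in-degree(B)=1, level(B)>=1
    G->D: in-degree(D)=3, level(D)>=1
    G->E: in-degree(E)=0, level(E)=1, enqueue
    G->F: in-degree(F)=1, level(F)>=1
  process A: level=1
    A->B: in-degree(B)=0, level(B)=2, enqueue
    A->D: in-degree(D)=2, level(D)>=2
  process E: level=1
    E->D: in-degree(D)=1, level(D)>=2
    E->F: in-degree(F)=0, level(F)=2, enqueue
  process B: level=2
  process F: level=2
    F->D: in-degree(D)=0, level(D)=3, enqueue
  process D: level=3
All levels: A:1, B:2, C:0, D:3, E:1, F:2, G:0
level(D) = 3

Answer: 3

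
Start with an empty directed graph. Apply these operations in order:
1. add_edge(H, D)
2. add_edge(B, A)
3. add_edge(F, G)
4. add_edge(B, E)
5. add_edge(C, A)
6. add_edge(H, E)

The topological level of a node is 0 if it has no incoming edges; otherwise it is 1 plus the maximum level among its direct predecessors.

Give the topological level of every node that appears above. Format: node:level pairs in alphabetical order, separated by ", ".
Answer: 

Answer: A:1, B:0, C:0, D:1, E:1, F:0, G:1, H:0

Derivation:
Op 1: add_edge(H, D). Edges now: 1
Op 2: add_edge(B, A). Edges now: 2
Op 3: add_edge(F, G). Edges now: 3
Op 4: add_edge(B, E). Edges now: 4
Op 5: add_edge(C, A). Edges now: 5
Op 6: add_edge(H, E). Edges now: 6
Compute levels (Kahn BFS):
  sources (in-degree 0): B, C, F, H
  process B: level=0
    B->A: in-degree(A)=1, level(A)>=1
    B->E: in-degree(E)=1, level(E)>=1
  process C: level=0
    C->A: in-degree(A)=0, level(A)=1, enqueue
  process F: level=0
    F->G: in-degree(G)=0, level(G)=1, enqueue
  process H: level=0
    H->D: in-degree(D)=0, level(D)=1, enqueue
    H->E: in-degree(E)=0, level(E)=1, enqueue
  process A: level=1
  process G: level=1
  process D: level=1
  process E: level=1
All levels: A:1, B:0, C:0, D:1, E:1, F:0, G:1, H:0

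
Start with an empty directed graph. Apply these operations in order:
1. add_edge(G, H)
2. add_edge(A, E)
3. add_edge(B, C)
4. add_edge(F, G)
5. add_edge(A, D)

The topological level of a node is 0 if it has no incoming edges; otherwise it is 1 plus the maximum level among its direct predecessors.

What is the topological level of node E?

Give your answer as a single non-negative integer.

Op 1: add_edge(G, H). Edges now: 1
Op 2: add_edge(A, E). Edges now: 2
Op 3: add_edge(B, C). Edges now: 3
Op 4: add_edge(F, G). Edges now: 4
Op 5: add_edge(A, D). Edges now: 5
Compute levels (Kahn BFS):
  sources (in-degree 0): A, B, F
  process A: level=0
    A->D: in-degree(D)=0, level(D)=1, enqueue
    A->E: in-degree(E)=0, level(E)=1, enqueue
  process B: level=0
    B->C: in-degree(C)=0, level(C)=1, enqueue
  process F: level=0
    F->G: in-degree(G)=0, level(G)=1, enqueue
  process D: level=1
  process E: level=1
  process C: level=1
  process G: level=1
    G->H: in-degree(H)=0, level(H)=2, enqueue
  process H: level=2
All levels: A:0, B:0, C:1, D:1, E:1, F:0, G:1, H:2
level(E) = 1

Answer: 1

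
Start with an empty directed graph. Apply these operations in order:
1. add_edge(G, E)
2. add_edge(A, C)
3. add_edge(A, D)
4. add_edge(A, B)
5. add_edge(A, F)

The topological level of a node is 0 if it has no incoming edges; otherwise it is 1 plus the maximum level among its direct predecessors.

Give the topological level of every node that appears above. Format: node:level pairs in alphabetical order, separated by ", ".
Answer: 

Answer: A:0, B:1, C:1, D:1, E:1, F:1, G:0

Derivation:
Op 1: add_edge(G, E). Edges now: 1
Op 2: add_edge(A, C). Edges now: 2
Op 3: add_edge(A, D). Edges now: 3
Op 4: add_edge(A, B). Edges now: 4
Op 5: add_edge(A, F). Edges now: 5
Compute levels (Kahn BFS):
  sources (in-degree 0): A, G
  process A: level=0
    A->B: in-degree(B)=0, level(B)=1, enqueue
    A->C: in-degree(C)=0, level(C)=1, enqueue
    A->D: in-degree(D)=0, level(D)=1, enqueue
    A->F: in-degree(F)=0, level(F)=1, enqueue
  process G: level=0
    G->E: in-degree(E)=0, level(E)=1, enqueue
  process B: level=1
  process C: level=1
  process D: level=1
  process F: level=1
  process E: level=1
All levels: A:0, B:1, C:1, D:1, E:1, F:1, G:0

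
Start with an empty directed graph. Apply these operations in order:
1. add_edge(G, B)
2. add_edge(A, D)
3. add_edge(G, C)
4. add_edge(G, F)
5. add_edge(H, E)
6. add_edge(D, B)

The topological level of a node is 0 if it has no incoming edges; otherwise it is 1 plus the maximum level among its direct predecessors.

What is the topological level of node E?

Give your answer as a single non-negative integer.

Answer: 1

Derivation:
Op 1: add_edge(G, B). Edges now: 1
Op 2: add_edge(A, D). Edges now: 2
Op 3: add_edge(G, C). Edges now: 3
Op 4: add_edge(G, F). Edges now: 4
Op 5: add_edge(H, E). Edges now: 5
Op 6: add_edge(D, B). Edges now: 6
Compute levels (Kahn BFS):
  sources (in-degree 0): A, G, H
  process A: level=0
    A->D: in-degree(D)=0, level(D)=1, enqueue
  process G: level=0
    G->B: in-degree(B)=1, level(B)>=1
    G->C: in-degree(C)=0, level(C)=1, enqueue
    G->F: in-degree(F)=0, level(F)=1, enqueue
  process H: level=0
    H->E: in-degree(E)=0, level(E)=1, enqueue
  process D: level=1
    D->B: in-degree(B)=0, level(B)=2, enqueue
  process C: level=1
  process F: level=1
  process E: level=1
  process B: level=2
All levels: A:0, B:2, C:1, D:1, E:1, F:1, G:0, H:0
level(E) = 1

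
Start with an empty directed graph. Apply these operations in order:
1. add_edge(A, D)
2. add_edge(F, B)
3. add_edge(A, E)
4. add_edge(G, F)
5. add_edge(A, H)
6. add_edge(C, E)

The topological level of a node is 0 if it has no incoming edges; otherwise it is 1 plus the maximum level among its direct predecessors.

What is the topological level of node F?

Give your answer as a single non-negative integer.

Op 1: add_edge(A, D). Edges now: 1
Op 2: add_edge(F, B). Edges now: 2
Op 3: add_edge(A, E). Edges now: 3
Op 4: add_edge(G, F). Edges now: 4
Op 5: add_edge(A, H). Edges now: 5
Op 6: add_edge(C, E). Edges now: 6
Compute levels (Kahn BFS):
  sources (in-degree 0): A, C, G
  process A: level=0
    A->D: in-degree(D)=0, level(D)=1, enqueue
    A->E: in-degree(E)=1, level(E)>=1
    A->H: in-degree(H)=0, level(H)=1, enqueue
  process C: level=0
    C->E: in-degree(E)=0, level(E)=1, enqueue
  process G: level=0
    G->F: in-degree(F)=0, level(F)=1, enqueue
  process D: level=1
  process H: level=1
  process E: level=1
  process F: level=1
    F->B: in-degree(B)=0, level(B)=2, enqueue
  process B: level=2
All levels: A:0, B:2, C:0, D:1, E:1, F:1, G:0, H:1
level(F) = 1

Answer: 1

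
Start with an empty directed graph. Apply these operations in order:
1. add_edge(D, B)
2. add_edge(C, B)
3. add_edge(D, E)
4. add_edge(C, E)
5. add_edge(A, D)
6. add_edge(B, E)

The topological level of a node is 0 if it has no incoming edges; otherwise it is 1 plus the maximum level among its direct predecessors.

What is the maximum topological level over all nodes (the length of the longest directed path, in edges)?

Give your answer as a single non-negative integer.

Op 1: add_edge(D, B). Edges now: 1
Op 2: add_edge(C, B). Edges now: 2
Op 3: add_edge(D, E). Edges now: 3
Op 4: add_edge(C, E). Edges now: 4
Op 5: add_edge(A, D). Edges now: 5
Op 6: add_edge(B, E). Edges now: 6
Compute levels (Kahn BFS):
  sources (in-degree 0): A, C
  process A: level=0
    A->D: in-degree(D)=0, level(D)=1, enqueue
  process C: level=0
    C->B: in-degree(B)=1, level(B)>=1
    C->E: in-degree(E)=2, level(E)>=1
  process D: level=1
    D->B: in-degree(B)=0, level(B)=2, enqueue
    D->E: in-degree(E)=1, level(E)>=2
  process B: level=2
    B->E: in-degree(E)=0, level(E)=3, enqueue
  process E: level=3
All levels: A:0, B:2, C:0, D:1, E:3
max level = 3

Answer: 3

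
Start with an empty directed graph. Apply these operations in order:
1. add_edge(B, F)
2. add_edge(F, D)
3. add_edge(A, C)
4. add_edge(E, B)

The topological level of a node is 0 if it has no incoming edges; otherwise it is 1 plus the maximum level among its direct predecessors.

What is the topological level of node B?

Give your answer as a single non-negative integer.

Op 1: add_edge(B, F). Edges now: 1
Op 2: add_edge(F, D). Edges now: 2
Op 3: add_edge(A, C). Edges now: 3
Op 4: add_edge(E, B). Edges now: 4
Compute levels (Kahn BFS):
  sources (in-degree 0): A, E
  process A: level=0
    A->C: in-degree(C)=0, level(C)=1, enqueue
  process E: level=0
    E->B: in-degree(B)=0, level(B)=1, enqueue
  process C: level=1
  process B: level=1
    B->F: in-degree(F)=0, level(F)=2, enqueue
  process F: level=2
    F->D: in-degree(D)=0, level(D)=3, enqueue
  process D: level=3
All levels: A:0, B:1, C:1, D:3, E:0, F:2
level(B) = 1

Answer: 1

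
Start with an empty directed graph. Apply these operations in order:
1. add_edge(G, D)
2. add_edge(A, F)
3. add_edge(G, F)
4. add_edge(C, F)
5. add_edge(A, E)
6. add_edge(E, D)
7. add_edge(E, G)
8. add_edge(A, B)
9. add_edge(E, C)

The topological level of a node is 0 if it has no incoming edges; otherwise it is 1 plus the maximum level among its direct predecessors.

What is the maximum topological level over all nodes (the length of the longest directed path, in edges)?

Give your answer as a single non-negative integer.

Answer: 3

Derivation:
Op 1: add_edge(G, D). Edges now: 1
Op 2: add_edge(A, F). Edges now: 2
Op 3: add_edge(G, F). Edges now: 3
Op 4: add_edge(C, F). Edges now: 4
Op 5: add_edge(A, E). Edges now: 5
Op 6: add_edge(E, D). Edges now: 6
Op 7: add_edge(E, G). Edges now: 7
Op 8: add_edge(A, B). Edges now: 8
Op 9: add_edge(E, C). Edges now: 9
Compute levels (Kahn BFS):
  sources (in-degree 0): A
  process A: level=0
    A->B: in-degree(B)=0, level(B)=1, enqueue
    A->E: in-degree(E)=0, level(E)=1, enqueue
    A->F: in-degree(F)=2, level(F)>=1
  process B: level=1
  process E: level=1
    E->C: in-degree(C)=0, level(C)=2, enqueue
    E->D: in-degree(D)=1, level(D)>=2
    E->G: in-degree(G)=0, level(G)=2, enqueue
  process C: level=2
    C->F: in-degree(F)=1, level(F)>=3
  process G: level=2
    G->D: in-degree(D)=0, level(D)=3, enqueue
    G->F: in-degree(F)=0, level(F)=3, enqueue
  process D: level=3
  process F: level=3
All levels: A:0, B:1, C:2, D:3, E:1, F:3, G:2
max level = 3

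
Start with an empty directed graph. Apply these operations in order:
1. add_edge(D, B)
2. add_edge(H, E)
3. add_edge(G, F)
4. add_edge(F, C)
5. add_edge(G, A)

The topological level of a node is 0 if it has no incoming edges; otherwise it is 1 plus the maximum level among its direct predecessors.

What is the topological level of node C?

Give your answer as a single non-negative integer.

Answer: 2

Derivation:
Op 1: add_edge(D, B). Edges now: 1
Op 2: add_edge(H, E). Edges now: 2
Op 3: add_edge(G, F). Edges now: 3
Op 4: add_edge(F, C). Edges now: 4
Op 5: add_edge(G, A). Edges now: 5
Compute levels (Kahn BFS):
  sources (in-degree 0): D, G, H
  process D: level=0
    D->B: in-degree(B)=0, level(B)=1, enqueue
  process G: level=0
    G->A: in-degree(A)=0, level(A)=1, enqueue
    G->F: in-degree(F)=0, level(F)=1, enqueue
  process H: level=0
    H->E: in-degree(E)=0, level(E)=1, enqueue
  process B: level=1
  process A: level=1
  process F: level=1
    F->C: in-degree(C)=0, level(C)=2, enqueue
  process E: level=1
  process C: level=2
All levels: A:1, B:1, C:2, D:0, E:1, F:1, G:0, H:0
level(C) = 2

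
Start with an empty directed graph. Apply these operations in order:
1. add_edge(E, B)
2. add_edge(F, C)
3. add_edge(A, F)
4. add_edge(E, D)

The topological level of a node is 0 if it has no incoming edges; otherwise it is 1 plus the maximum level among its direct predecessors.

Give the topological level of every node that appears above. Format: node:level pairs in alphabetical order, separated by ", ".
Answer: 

Op 1: add_edge(E, B). Edges now: 1
Op 2: add_edge(F, C). Edges now: 2
Op 3: add_edge(A, F). Edges now: 3
Op 4: add_edge(E, D). Edges now: 4
Compute levels (Kahn BFS):
  sources (in-degree 0): A, E
  process A: level=0
    A->F: in-degree(F)=0, level(F)=1, enqueue
  process E: level=0
    E->B: in-degree(B)=0, level(B)=1, enqueue
    E->D: in-degree(D)=0, level(D)=1, enqueue
  process F: level=1
    F->C: in-degree(C)=0, level(C)=2, enqueue
  process B: level=1
  process D: level=1
  process C: level=2
All levels: A:0, B:1, C:2, D:1, E:0, F:1

Answer: A:0, B:1, C:2, D:1, E:0, F:1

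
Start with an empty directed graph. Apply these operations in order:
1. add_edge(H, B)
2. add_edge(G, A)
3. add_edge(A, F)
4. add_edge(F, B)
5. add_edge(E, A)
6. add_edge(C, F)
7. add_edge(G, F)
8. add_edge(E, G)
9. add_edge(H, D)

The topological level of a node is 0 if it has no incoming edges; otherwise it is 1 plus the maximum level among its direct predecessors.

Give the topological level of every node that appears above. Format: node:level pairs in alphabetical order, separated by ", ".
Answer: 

Answer: A:2, B:4, C:0, D:1, E:0, F:3, G:1, H:0

Derivation:
Op 1: add_edge(H, B). Edges now: 1
Op 2: add_edge(G, A). Edges now: 2
Op 3: add_edge(A, F). Edges now: 3
Op 4: add_edge(F, B). Edges now: 4
Op 5: add_edge(E, A). Edges now: 5
Op 6: add_edge(C, F). Edges now: 6
Op 7: add_edge(G, F). Edges now: 7
Op 8: add_edge(E, G). Edges now: 8
Op 9: add_edge(H, D). Edges now: 9
Compute levels (Kahn BFS):
  sources (in-degree 0): C, E, H
  process C: level=0
    C->F: in-degree(F)=2, level(F)>=1
  process E: level=0
    E->A: in-degree(A)=1, level(A)>=1
    E->G: in-degree(G)=0, level(G)=1, enqueue
  process H: level=0
    H->B: in-degree(B)=1, level(B)>=1
    H->D: in-degree(D)=0, level(D)=1, enqueue
  process G: level=1
    G->A: in-degree(A)=0, level(A)=2, enqueue
    G->F: in-degree(F)=1, level(F)>=2
  process D: level=1
  process A: level=2
    A->F: in-degree(F)=0, level(F)=3, enqueue
  process F: level=3
    F->B: in-degree(B)=0, level(B)=4, enqueue
  process B: level=4
All levels: A:2, B:4, C:0, D:1, E:0, F:3, G:1, H:0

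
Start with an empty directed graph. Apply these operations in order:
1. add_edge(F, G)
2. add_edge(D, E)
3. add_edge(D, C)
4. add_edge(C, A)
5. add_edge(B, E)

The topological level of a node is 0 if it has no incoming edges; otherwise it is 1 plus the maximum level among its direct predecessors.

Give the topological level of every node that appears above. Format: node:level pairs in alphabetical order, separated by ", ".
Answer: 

Op 1: add_edge(F, G). Edges now: 1
Op 2: add_edge(D, E). Edges now: 2
Op 3: add_edge(D, C). Edges now: 3
Op 4: add_edge(C, A). Edges now: 4
Op 5: add_edge(B, E). Edges now: 5
Compute levels (Kahn BFS):
  sources (in-degree 0): B, D, F
  process B: level=0
    B->E: in-degree(E)=1, level(E)>=1
  process D: level=0
    D->C: in-degree(C)=0, level(C)=1, enqueue
    D->E: in-degree(E)=0, level(E)=1, enqueue
  process F: level=0
    F->G: in-degree(G)=0, level(G)=1, enqueue
  process C: level=1
    C->A: in-degree(A)=0, level(A)=2, enqueue
  process E: level=1
  process G: level=1
  process A: level=2
All levels: A:2, B:0, C:1, D:0, E:1, F:0, G:1

Answer: A:2, B:0, C:1, D:0, E:1, F:0, G:1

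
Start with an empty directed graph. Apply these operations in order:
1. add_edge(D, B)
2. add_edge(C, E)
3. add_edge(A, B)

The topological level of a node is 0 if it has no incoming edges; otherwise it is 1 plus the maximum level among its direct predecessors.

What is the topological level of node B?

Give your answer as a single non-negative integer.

Op 1: add_edge(D, B). Edges now: 1
Op 2: add_edge(C, E). Edges now: 2
Op 3: add_edge(A, B). Edges now: 3
Compute levels (Kahn BFS):
  sources (in-degree 0): A, C, D
  process A: level=0
    A->B: in-degree(B)=1, level(B)>=1
  process C: level=0
    C->E: in-degree(E)=0, level(E)=1, enqueue
  process D: level=0
    D->B: in-degree(B)=0, level(B)=1, enqueue
  process E: level=1
  process B: level=1
All levels: A:0, B:1, C:0, D:0, E:1
level(B) = 1

Answer: 1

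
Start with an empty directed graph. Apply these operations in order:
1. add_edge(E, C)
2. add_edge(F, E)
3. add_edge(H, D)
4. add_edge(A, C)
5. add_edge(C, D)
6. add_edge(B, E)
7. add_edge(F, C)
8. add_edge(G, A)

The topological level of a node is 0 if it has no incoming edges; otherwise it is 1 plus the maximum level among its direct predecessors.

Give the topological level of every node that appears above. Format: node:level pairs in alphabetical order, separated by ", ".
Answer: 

Op 1: add_edge(E, C). Edges now: 1
Op 2: add_edge(F, E). Edges now: 2
Op 3: add_edge(H, D). Edges now: 3
Op 4: add_edge(A, C). Edges now: 4
Op 5: add_edge(C, D). Edges now: 5
Op 6: add_edge(B, E). Edges now: 6
Op 7: add_edge(F, C). Edges now: 7
Op 8: add_edge(G, A). Edges now: 8
Compute levels (Kahn BFS):
  sources (in-degree 0): B, F, G, H
  process B: level=0
    B->E: in-degree(E)=1, level(E)>=1
  process F: level=0
    F->C: in-degree(C)=2, level(C)>=1
    F->E: in-degree(E)=0, level(E)=1, enqueue
  process G: level=0
    G->A: in-degree(A)=0, level(A)=1, enqueue
  process H: level=0
    H->D: in-degree(D)=1, level(D)>=1
  process E: level=1
    E->C: in-degree(C)=1, level(C)>=2
  process A: level=1
    A->C: in-degree(C)=0, level(C)=2, enqueue
  process C: level=2
    C->D: in-degree(D)=0, level(D)=3, enqueue
  process D: level=3
All levels: A:1, B:0, C:2, D:3, E:1, F:0, G:0, H:0

Answer: A:1, B:0, C:2, D:3, E:1, F:0, G:0, H:0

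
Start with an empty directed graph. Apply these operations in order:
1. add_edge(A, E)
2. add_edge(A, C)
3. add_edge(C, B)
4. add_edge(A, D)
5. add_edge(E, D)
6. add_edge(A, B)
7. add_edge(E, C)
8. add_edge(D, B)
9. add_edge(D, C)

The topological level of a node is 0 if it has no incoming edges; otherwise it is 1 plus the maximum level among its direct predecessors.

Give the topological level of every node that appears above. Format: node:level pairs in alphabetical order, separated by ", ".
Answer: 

Answer: A:0, B:4, C:3, D:2, E:1

Derivation:
Op 1: add_edge(A, E). Edges now: 1
Op 2: add_edge(A, C). Edges now: 2
Op 3: add_edge(C, B). Edges now: 3
Op 4: add_edge(A, D). Edges now: 4
Op 5: add_edge(E, D). Edges now: 5
Op 6: add_edge(A, B). Edges now: 6
Op 7: add_edge(E, C). Edges now: 7
Op 8: add_edge(D, B). Edges now: 8
Op 9: add_edge(D, C). Edges now: 9
Compute levels (Kahn BFS):
  sources (in-degree 0): A
  process A: level=0
    A->B: in-degree(B)=2, level(B)>=1
    A->C: in-degree(C)=2, level(C)>=1
    A->D: in-degree(D)=1, level(D)>=1
    A->E: in-degree(E)=0, level(E)=1, enqueue
  process E: level=1
    E->C: in-degree(C)=1, level(C)>=2
    E->D: in-degree(D)=0, level(D)=2, enqueue
  process D: level=2
    D->B: in-degree(B)=1, level(B)>=3
    D->C: in-degree(C)=0, level(C)=3, enqueue
  process C: level=3
    C->B: in-degree(B)=0, level(B)=4, enqueue
  process B: level=4
All levels: A:0, B:4, C:3, D:2, E:1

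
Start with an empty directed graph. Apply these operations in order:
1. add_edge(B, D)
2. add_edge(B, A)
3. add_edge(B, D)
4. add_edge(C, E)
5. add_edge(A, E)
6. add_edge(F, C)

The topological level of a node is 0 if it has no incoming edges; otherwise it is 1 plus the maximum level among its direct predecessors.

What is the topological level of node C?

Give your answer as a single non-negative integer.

Op 1: add_edge(B, D). Edges now: 1
Op 2: add_edge(B, A). Edges now: 2
Op 3: add_edge(B, D) (duplicate, no change). Edges now: 2
Op 4: add_edge(C, E). Edges now: 3
Op 5: add_edge(A, E). Edges now: 4
Op 6: add_edge(F, C). Edges now: 5
Compute levels (Kahn BFS):
  sources (in-degree 0): B, F
  process B: level=0
    B->A: in-degree(A)=0, level(A)=1, enqueue
    B->D: in-degree(D)=0, level(D)=1, enqueue
  process F: level=0
    F->C: in-degree(C)=0, level(C)=1, enqueue
  process A: level=1
    A->E: in-degree(E)=1, level(E)>=2
  process D: level=1
  process C: level=1
    C->E: in-degree(E)=0, level(E)=2, enqueue
  process E: level=2
All levels: A:1, B:0, C:1, D:1, E:2, F:0
level(C) = 1

Answer: 1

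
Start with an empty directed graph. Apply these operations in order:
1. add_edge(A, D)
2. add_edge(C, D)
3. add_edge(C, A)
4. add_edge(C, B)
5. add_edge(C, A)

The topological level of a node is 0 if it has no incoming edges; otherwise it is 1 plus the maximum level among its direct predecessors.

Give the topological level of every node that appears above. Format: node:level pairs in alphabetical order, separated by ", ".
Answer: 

Answer: A:1, B:1, C:0, D:2

Derivation:
Op 1: add_edge(A, D). Edges now: 1
Op 2: add_edge(C, D). Edges now: 2
Op 3: add_edge(C, A). Edges now: 3
Op 4: add_edge(C, B). Edges now: 4
Op 5: add_edge(C, A) (duplicate, no change). Edges now: 4
Compute levels (Kahn BFS):
  sources (in-degree 0): C
  process C: level=0
    C->A: in-degree(A)=0, level(A)=1, enqueue
    C->B: in-degree(B)=0, level(B)=1, enqueue
    C->D: in-degree(D)=1, level(D)>=1
  process A: level=1
    A->D: in-degree(D)=0, level(D)=2, enqueue
  process B: level=1
  process D: level=2
All levels: A:1, B:1, C:0, D:2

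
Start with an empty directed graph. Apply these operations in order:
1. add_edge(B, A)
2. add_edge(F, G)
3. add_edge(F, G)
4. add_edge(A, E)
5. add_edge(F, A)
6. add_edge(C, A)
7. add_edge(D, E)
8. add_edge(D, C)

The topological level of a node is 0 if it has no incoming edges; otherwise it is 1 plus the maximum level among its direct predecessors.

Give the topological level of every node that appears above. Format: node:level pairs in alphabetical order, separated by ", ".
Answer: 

Op 1: add_edge(B, A). Edges now: 1
Op 2: add_edge(F, G). Edges now: 2
Op 3: add_edge(F, G) (duplicate, no change). Edges now: 2
Op 4: add_edge(A, E). Edges now: 3
Op 5: add_edge(F, A). Edges now: 4
Op 6: add_edge(C, A). Edges now: 5
Op 7: add_edge(D, E). Edges now: 6
Op 8: add_edge(D, C). Edges now: 7
Compute levels (Kahn BFS):
  sources (in-degree 0): B, D, F
  process B: level=0
    B->A: in-degree(A)=2, level(A)>=1
  process D: level=0
    D->C: in-degree(C)=0, level(C)=1, enqueue
    D->E: in-degree(E)=1, level(E)>=1
  process F: level=0
    F->A: in-degree(A)=1, level(A)>=1
    F->G: in-degree(G)=0, level(G)=1, enqueue
  process C: level=1
    C->A: in-degree(A)=0, level(A)=2, enqueue
  process G: level=1
  process A: level=2
    A->E: in-degree(E)=0, level(E)=3, enqueue
  process E: level=3
All levels: A:2, B:0, C:1, D:0, E:3, F:0, G:1

Answer: A:2, B:0, C:1, D:0, E:3, F:0, G:1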